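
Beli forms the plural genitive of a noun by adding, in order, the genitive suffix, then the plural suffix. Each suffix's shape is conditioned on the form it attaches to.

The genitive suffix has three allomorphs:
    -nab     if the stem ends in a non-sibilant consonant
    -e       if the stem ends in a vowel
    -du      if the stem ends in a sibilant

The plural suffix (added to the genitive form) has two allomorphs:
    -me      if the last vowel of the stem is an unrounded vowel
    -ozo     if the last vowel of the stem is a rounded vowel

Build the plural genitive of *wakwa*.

wakwaeme

*wakwa*: final sound = /a/, a vowel → -e → *wakwae*.
Since the last vowel of the genitive form *wakwae* is /e/ (an unrounded vowel), it takes -me, giving *wakwaeme*.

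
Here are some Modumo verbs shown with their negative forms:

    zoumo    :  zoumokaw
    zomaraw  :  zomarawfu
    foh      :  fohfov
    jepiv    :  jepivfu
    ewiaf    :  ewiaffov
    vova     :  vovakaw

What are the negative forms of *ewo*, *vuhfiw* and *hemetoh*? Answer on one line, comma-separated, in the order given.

The suffix is conditioned by the final sound: -fov when the stem ends in a voiceless consonant (*foh*, *ewiaf*); -fu when the stem ends in a voiced consonant (*zomaraw*, *jepiv*); -kaw when the stem ends in a vowel (*zoumo*, *vova*).
The final sound of *ewo* is /o/, which is a vowel, so the suffix is -kaw, giving *ewokaw*.
*vuhfiw* — final sound /w/ (a voiced consonant) → -fu → *vuhfiwfu*.
*hemetoh*: final sound = /h/, a voiceless consonant → -fov → *hemetohfov*.

ewokaw, vuhfiwfu, hemetohfov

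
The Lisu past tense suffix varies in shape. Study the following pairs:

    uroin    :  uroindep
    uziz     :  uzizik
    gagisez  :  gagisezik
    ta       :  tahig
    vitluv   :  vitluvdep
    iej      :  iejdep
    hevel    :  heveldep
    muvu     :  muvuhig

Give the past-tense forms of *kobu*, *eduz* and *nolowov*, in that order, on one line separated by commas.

The pattern is sibilance of the final sound: -ik when the stem ends in a sibilant (*uziz*, *gagisez*); -dep when the stem ends in a non-sibilant consonant (*uroin*, *vitluv*, *iej*, *hevel*); -hig when the stem ends in a vowel (*ta*, *muvu*).
The final sound of *kobu* is /u/, which is a vowel, so the suffix is -hig, giving *kobuhig*.
Since the final sound of *eduz* is /z/ (a sibilant), it takes -ik, giving *eduzik*.
Since the final sound of *nolowov* is /v/ (a non-sibilant consonant), it takes -dep, giving *nolowovdep*.

kobuhig, eduzik, nolowovdep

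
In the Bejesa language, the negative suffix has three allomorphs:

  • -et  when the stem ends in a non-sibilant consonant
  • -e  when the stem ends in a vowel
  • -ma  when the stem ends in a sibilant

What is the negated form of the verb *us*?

usma

Since the final sound of *us* is /s/ (a sibilant), it takes -ma, giving *usma*.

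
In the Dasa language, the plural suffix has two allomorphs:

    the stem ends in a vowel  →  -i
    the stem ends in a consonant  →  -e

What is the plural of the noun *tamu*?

The final sound of *tamu* is /u/, which is a vowel, so the suffix is -i, giving *tamui*.

tamui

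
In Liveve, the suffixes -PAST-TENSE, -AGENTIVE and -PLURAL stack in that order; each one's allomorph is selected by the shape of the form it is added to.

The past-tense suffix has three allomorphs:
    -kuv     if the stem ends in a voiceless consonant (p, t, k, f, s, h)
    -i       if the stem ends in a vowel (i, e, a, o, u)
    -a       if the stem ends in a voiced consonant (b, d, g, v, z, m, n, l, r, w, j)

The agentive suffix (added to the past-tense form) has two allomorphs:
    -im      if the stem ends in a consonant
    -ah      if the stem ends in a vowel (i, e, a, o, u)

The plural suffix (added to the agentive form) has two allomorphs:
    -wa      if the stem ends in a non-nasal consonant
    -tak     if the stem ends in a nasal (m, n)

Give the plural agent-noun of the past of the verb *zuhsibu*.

zuhsibuiahwa

*zuhsibu*: final sound = /u/, a vowel → -i → *zuhsibui*.
The past-tense form *zuhsibui* — final sound /i/ (a vowel) → -ah → *zuhsibuiah*.
The final consonant of the agentive form *zuhsibuiah* is /h/, which is non-nasal, so the plural suffix is -wa, giving *zuhsibuiahwa*.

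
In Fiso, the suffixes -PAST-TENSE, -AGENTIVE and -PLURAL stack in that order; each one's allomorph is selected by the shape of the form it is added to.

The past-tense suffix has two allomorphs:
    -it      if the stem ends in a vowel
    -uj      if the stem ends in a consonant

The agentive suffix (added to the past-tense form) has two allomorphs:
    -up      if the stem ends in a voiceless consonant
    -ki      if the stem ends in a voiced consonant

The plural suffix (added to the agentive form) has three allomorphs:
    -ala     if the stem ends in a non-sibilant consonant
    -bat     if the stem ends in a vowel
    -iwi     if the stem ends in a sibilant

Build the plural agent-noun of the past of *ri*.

*ri* — final sound /i/ (a vowel) → -it → *riit*.
The final consonant of the past-tense form *riit* is /t/, which is voiceless, so the agentive suffix is -up, giving *riitup*.
The final sound of the agentive form *riitup* is /p/, which is a non-sibilant consonant, so the plural suffix is -ala, giving *riitupala*.

riitupala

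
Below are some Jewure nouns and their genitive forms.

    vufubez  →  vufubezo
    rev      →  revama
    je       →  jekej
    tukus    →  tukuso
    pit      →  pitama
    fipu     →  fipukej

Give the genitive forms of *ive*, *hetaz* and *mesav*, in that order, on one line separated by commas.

ivekej, hetazo, mesavama

Looking at the final sound of each stem: -o when the stem ends in a sibilant (*vufubez*, *tukus*); -ama when the stem ends in a non-sibilant consonant (*rev*, *pit*); -kej when the stem ends in a vowel (*je*, *fipu*).
The final sound of *ive* is /e/, which is a vowel, so the suffix is -kej, giving *ivekej*.
*hetaz*: final sound = /z/, a sibilant → -o → *hetazo*.
The final sound of *mesav* is /v/, which is a non-sibilant consonant, so the suffix is -ama, giving *mesavama*.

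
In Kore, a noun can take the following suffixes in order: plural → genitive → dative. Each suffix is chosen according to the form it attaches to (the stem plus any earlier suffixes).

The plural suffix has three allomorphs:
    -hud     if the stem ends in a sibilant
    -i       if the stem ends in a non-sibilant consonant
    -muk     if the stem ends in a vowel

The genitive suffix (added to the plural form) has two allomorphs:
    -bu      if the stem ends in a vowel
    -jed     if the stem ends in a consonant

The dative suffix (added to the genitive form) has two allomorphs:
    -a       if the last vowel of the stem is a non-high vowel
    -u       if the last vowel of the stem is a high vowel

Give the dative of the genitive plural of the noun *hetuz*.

hetuzhudjeda

*hetuz* — final sound /z/ (a sibilant) → -hud → *hetuzhud*.
The final sound of the plural form *hetuzhud* is /d/, which is a consonant, so the genitive suffix is -jed, giving *hetuzhudjed*.
The last vowel of the genitive form *hetuzhudjed* is /e/, which is a non-high vowel, so the dative suffix is -a, giving *hetuzhudjeda*.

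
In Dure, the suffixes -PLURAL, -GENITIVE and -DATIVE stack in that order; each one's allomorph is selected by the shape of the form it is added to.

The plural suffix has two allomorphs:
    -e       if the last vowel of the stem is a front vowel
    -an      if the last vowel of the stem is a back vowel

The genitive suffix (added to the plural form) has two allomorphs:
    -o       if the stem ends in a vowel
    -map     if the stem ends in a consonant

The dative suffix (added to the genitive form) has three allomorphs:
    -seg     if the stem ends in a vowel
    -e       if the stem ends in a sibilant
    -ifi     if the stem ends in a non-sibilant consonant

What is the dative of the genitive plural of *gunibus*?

The last vowel of *gunibus* is /u/, which is a back vowel, so the plural suffix is -an, giving *gunibusan*.
Since the final sound of the plural form *gunibusan* is /n/ (a consonant), it takes -map, giving *gunibusanmap*.
The genitive form *gunibusanmap*: final sound = /p/, a non-sibilant consonant → -ifi → *gunibusanmapifi*.

gunibusanmapifi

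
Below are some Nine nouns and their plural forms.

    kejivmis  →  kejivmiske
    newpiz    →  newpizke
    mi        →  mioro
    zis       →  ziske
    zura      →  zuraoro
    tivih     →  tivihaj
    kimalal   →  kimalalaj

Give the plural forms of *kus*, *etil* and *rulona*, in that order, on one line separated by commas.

kuske, etilaj, rulonaoro

The pattern is sibilance of the final sound: -ke when the stem ends in a sibilant (*kejivmis*, *newpiz*, *zis*); -aj when the stem ends in a non-sibilant consonant (*tivih*, *kimalal*); -oro when the stem ends in a vowel (*mi*, *zura*).
*kus*: final sound = /s/, a sibilant → -ke → *kuske*.
*etil* — final sound /l/ (a non-sibilant consonant) → -aj → *etilaj*.
*rulona*: final sound = /a/, a vowel → -oro → *rulonaoro*.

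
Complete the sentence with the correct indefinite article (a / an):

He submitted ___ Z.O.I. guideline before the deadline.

The indefinite article is chosen by the initial *sound* of the following word, not its spelling.
The initialism *Z.O.I.* is read letter by letter; the first letter, Z, is pronounced /ziː/, which begins with a consonant sound.
So the article is *a*: He submitted a Z.O.I. guideline before the deadline.

a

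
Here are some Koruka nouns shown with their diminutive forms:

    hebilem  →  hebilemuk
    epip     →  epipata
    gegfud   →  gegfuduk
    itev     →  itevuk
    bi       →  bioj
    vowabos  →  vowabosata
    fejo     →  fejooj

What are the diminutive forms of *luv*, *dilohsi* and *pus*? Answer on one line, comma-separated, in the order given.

Looking at the final sound of each stem: -ata when the stem ends in a voiceless consonant (*epip*, *vowabos*); -uk when the stem ends in a voiced consonant (*hebilem*, *gegfud*, *itev*); -oj when the stem ends in a vowel (*bi*, *fejo*).
Since the final sound of *luv* is /v/ (a voiced consonant), it takes -uk, giving *luvuk*.
*dilohsi* — final sound /i/ (a vowel) → -oj → *dilohsioj*.
Since the final sound of *pus* is /s/ (a voiceless consonant), it takes -ata, giving *pusata*.

luvuk, dilohsioj, pusata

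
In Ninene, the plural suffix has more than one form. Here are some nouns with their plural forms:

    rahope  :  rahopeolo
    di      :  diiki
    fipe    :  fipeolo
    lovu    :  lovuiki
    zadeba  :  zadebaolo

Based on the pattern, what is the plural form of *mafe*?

mafeolo

Looking at the last vowel of each stem: -iki when the last vowel of the stem is a high vowel (*di*, *lovu*); -olo when the last vowel of the stem is a non-high vowel (*rahope*, *fipe*, *zadeba*).
The last vowel of *mafe* is /e/, which is a non-high vowel, so the suffix is -olo, giving *mafeolo*.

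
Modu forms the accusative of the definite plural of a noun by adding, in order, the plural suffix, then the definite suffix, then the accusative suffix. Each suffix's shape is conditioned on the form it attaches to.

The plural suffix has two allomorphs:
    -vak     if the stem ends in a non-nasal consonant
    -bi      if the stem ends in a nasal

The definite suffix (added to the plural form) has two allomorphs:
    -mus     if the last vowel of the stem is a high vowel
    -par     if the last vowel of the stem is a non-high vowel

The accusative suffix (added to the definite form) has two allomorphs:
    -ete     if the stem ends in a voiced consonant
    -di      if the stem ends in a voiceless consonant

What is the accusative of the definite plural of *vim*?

The final consonant of *vim* is /m/, which is a nasal, so the plural suffix is -bi, giving *vimbi*.
The last vowel of the plural form *vimbi* is /i/, which is a high vowel, so the definite suffix is -mus, giving *vimbimus*.
The definite form *vimbimus* — final consonant /s/ (voiceless) → -di → *vimbimusdi*.

vimbimusdi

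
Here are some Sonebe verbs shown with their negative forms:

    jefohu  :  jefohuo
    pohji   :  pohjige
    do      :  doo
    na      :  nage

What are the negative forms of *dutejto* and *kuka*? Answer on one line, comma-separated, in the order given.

Looking at the last vowel of each stem: -o when the last vowel of the stem is a rounded vowel (*jefohu*, *do*); -ge when the last vowel of the stem is an unrounded vowel (*pohji*, *na*).
Since the last vowel of *dutejto* is /o/ (a rounded vowel), it takes -o, giving *dutejtoo*.
Since the last vowel of *kuka* is /a/ (an unrounded vowel), it takes -ge, giving *kukage*.

dutejtoo, kukage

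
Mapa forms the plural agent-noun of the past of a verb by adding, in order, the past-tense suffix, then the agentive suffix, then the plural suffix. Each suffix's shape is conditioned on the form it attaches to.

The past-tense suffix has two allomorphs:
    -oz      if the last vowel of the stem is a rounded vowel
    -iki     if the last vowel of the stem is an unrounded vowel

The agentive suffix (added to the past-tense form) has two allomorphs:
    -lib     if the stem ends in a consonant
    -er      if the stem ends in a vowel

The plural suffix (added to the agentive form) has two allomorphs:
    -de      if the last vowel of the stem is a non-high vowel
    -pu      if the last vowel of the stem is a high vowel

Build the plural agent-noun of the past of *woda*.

*woda* — last vowel /a/ (an unrounded vowel) → -iki → *wodaiki*.
Since the final sound of the past-tense form *wodaiki* is /i/ (a vowel), it takes -er, giving *wodaikier*.
The agentive form *wodaikier* — last vowel /e/ (a non-high vowel) → -de → *wodaikierde*.

wodaikierde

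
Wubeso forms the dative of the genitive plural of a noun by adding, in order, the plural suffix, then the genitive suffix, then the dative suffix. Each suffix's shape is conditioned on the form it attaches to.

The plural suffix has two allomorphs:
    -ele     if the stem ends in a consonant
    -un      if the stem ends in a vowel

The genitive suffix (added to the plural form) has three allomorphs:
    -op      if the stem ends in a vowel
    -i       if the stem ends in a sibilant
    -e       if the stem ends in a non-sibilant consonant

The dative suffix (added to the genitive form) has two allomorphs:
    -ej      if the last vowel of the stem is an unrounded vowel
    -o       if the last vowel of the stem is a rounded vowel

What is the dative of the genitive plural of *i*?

*i* — final sound /i/ (a vowel) → -un → *iun*.
The final sound of the plural form *iun* is /n/, which is a non-sibilant consonant, so the genitive suffix is -e, giving *iune*.
The genitive form *iune*: last vowel = /e/, an unrounded vowel → -ej → *iuneej*.

iuneej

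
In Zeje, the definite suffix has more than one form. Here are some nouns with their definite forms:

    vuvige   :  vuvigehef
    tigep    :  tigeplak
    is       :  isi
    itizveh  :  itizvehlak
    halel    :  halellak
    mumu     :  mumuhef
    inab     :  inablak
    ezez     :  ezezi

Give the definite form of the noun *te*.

tehef

The alternation tracks the final sound of the stem — -i when the stem ends in a sibilant (*is*, *ezez*); -lak when the stem ends in a non-sibilant consonant (*tigep*, *itizveh*, *halel*, *inab*); -hef when the stem ends in a vowel (*vuvige*, *mumu*).
The final sound of *te* is /e/, which is a vowel, so the suffix is -hef, giving *tehef*.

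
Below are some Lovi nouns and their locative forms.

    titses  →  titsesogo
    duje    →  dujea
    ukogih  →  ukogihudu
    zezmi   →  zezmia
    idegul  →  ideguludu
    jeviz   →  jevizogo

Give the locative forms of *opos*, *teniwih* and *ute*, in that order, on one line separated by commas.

oposogo, teniwihudu, utea

The suffix is conditioned by the final sound: -ogo when the stem ends in a sibilant (*titses*, *jeviz*); -udu when the stem ends in a non-sibilant consonant (*ukogih*, *idegul*); -a when the stem ends in a vowel (*duje*, *zezmi*).
The final sound of *opos* is /s/, which is a sibilant, so the suffix is -ogo, giving *oposogo*.
The final sound of *teniwih* is /h/, which is a non-sibilant consonant, so the suffix is -udu, giving *teniwihudu*.
The final sound of *ute* is /e/, which is a vowel, so the suffix is -a, giving *utea*.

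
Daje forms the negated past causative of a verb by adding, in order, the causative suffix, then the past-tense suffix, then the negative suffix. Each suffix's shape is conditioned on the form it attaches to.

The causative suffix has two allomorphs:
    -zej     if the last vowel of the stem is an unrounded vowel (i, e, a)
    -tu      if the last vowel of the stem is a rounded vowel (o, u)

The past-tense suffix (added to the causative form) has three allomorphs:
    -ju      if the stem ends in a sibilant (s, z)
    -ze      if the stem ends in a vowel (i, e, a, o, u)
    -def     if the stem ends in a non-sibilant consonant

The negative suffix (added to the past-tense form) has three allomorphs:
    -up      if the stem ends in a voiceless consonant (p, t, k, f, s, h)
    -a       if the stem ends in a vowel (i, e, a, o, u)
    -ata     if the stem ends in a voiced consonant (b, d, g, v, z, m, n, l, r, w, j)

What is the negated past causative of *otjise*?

The last vowel of *otjise* is /e/, which is an unrounded vowel, so the causative suffix is -zej, giving *otjisezej*.
Since the final sound of the causative form *otjisezej* is /j/ (a non-sibilant consonant), it takes -def, giving *otjisezejdef*.
Since the final sound of the past-tense form *otjisezejdef* is /f/ (a voiceless consonant), it takes -up, giving *otjisezejdefup*.

otjisezejdefup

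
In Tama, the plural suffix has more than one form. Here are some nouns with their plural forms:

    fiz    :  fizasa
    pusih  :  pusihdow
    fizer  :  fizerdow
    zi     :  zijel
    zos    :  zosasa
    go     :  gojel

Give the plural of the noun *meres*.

The alternation tracks the final sound of the stem — -asa when the stem ends in a sibilant (*fiz*, *zos*); -dow when the stem ends in a non-sibilant consonant (*pusih*, *fizer*); -jel when the stem ends in a vowel (*zi*, *go*).
Since the final sound of *meres* is /s/ (a sibilant), it takes -asa, giving *meresasa*.

meresasa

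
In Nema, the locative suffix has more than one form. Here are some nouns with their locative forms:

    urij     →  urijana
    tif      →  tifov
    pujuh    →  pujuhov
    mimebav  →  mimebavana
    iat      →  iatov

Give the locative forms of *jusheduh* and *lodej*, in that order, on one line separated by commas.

The pattern is voicing of the final consonant: -ov when the stem ends in a voiceless consonant (*tif*, *pujuh*, *iat*); -ana when the stem ends in a voiced consonant (*urij*, *mimebav*).
Since the final consonant of *jusheduh* is /h/ (voiceless), it takes -ov, giving *jusheduhov*.
Since the final consonant of *lodej* is /j/ (voiced), it takes -ana, giving *lodejana*.

jusheduhov, lodejana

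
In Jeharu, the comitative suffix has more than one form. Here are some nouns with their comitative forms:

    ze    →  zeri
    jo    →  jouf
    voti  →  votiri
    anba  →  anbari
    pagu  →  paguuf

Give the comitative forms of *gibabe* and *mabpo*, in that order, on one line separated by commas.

Looking at the last vowel of each stem: -uf when the last vowel of the stem is a rounded vowel (*jo*, *pagu*); -ri when the last vowel of the stem is an unrounded vowel (*ze*, *voti*, *anba*).
The last vowel of *gibabe* is /e/, which is an unrounded vowel, so the suffix is -ri, giving *gibaberi*.
Since the last vowel of *mabpo* is /o/ (a rounded vowel), it takes -uf, giving *mabpouf*.

gibaberi, mabpouf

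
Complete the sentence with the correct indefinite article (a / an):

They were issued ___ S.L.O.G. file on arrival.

an

The indefinite article is chosen by the initial *sound* of the following word, not its spelling.
The initialism *S.L.O.G.* is read letter by letter; the first letter, S, is pronounced /ɛs/, which begins with a vowel sound.
So the article is *an*: They were issued an S.L.O.G. file on arrival.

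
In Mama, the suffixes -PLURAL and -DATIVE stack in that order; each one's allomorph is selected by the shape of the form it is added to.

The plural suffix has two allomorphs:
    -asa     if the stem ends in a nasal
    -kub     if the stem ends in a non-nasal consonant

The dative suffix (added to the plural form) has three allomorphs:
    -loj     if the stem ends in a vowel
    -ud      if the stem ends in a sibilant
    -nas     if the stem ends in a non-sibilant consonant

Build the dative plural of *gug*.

gugkubnas

*gug*: final consonant = /g/, non-nasal → -kub → *gugkub*.
The plural form *gugkub*: final sound = /b/, a non-sibilant consonant → -nas → *gugkubnas*.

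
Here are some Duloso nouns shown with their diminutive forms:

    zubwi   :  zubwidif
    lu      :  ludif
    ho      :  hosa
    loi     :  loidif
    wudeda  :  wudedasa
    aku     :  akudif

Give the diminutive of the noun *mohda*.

Looking at the last vowel of each stem: -dif when the last vowel of the stem is a high vowel (*zubwi*, *lu*, *loi*, *aku*); -sa when the last vowel of the stem is a non-high vowel (*ho*, *wudeda*).
*mohda*: last vowel = /a/, a non-high vowel → -sa → *mohdasa*.

mohdasa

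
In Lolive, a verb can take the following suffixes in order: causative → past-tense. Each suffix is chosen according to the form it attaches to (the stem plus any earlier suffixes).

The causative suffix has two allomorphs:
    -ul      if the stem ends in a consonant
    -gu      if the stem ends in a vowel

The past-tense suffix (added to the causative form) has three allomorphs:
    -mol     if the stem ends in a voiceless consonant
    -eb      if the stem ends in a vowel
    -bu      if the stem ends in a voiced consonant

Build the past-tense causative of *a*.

*a*: final sound = /a/, a vowel → -gu → *agu*.
Since the final sound of the causative form *agu* is /u/ (a vowel), it takes -eb, giving *agueb*.

agueb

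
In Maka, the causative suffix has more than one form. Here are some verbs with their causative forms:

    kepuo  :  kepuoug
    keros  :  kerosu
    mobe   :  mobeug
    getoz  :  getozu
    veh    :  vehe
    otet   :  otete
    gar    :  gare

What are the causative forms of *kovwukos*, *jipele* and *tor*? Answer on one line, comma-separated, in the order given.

kovwukosu, jipeleug, tore

The pattern is sibilance of the final sound: -u when the stem ends in a sibilant (*keros*, *getoz*); -e when the stem ends in a non-sibilant consonant (*veh*, *otet*, *gar*); -ug when the stem ends in a vowel (*kepuo*, *mobe*).
*kovwukos*: final sound = /s/, a sibilant → -u → *kovwukosu*.
*jipele*: final sound = /e/, a vowel → -ug → *jipeleug*.
*tor* — final sound /r/ (a non-sibilant consonant) → -e → *tore*.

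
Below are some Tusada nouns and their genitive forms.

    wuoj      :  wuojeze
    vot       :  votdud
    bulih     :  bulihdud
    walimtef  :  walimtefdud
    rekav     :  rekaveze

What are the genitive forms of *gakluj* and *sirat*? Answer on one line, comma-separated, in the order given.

gaklujeze, siratdud

Looking at the final consonant of each stem: -dud when the stem ends in a voiceless consonant (*vot*, *bulih*, *walimtef*); -eze when the stem ends in a voiced consonant (*wuoj*, *rekav*).
*gakluj* — final consonant /j/ (voiced) → -eze → *gaklujeze*.
Since the final consonant of *sirat* is /t/ (voiceless), it takes -dud, giving *siratdud*.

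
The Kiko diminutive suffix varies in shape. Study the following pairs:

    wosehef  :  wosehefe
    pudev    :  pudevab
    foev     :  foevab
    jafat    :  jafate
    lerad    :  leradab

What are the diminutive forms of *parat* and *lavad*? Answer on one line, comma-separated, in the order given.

The pattern is voicing of the final consonant: -e when the stem ends in a voiceless consonant (*wosehef*, *jafat*); -ab when the stem ends in a voiced consonant (*pudev*, *foev*, *lerad*).
The final consonant of *parat* is /t/, which is voiceless, so the suffix is -e, giving *parate*.
Since the final consonant of *lavad* is /d/ (voiced), it takes -ab, giving *lavadab*.

parate, lavadab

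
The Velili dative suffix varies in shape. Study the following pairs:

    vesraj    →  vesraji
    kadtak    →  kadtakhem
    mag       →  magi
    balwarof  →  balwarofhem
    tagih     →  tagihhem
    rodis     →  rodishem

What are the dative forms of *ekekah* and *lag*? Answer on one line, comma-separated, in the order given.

The suffix is conditioned by the final consonant: -hem when the stem ends in a voiceless consonant (*kadtak*, *balwarof*, *tagih*, *rodis*); -i when the stem ends in a voiced consonant (*vesraj*, *mag*).
*ekekah* — final consonant /h/ (voiceless) → -hem → *ekekahhem*.
*lag*: final consonant = /g/, voiced → -i → *lagi*.

ekekahhem, lagi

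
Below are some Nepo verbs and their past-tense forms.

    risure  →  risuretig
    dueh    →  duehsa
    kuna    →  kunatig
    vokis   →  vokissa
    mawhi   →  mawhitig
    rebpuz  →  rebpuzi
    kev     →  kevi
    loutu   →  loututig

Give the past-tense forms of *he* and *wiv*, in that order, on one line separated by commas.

hetig, wivi

The alternation tracks the final sound of the stem — -sa when the stem ends in a voiceless consonant (*dueh*, *vokis*); -i when the stem ends in a voiced consonant (*rebpuz*, *kev*); -tig when the stem ends in a vowel (*risure*, *kuna*, *mawhi*, *loutu*).
The final sound of *he* is /e/, which is a vowel, so the suffix is -tig, giving *hetig*.
*wiv* — final sound /v/ (a voiced consonant) → -i → *wivi*.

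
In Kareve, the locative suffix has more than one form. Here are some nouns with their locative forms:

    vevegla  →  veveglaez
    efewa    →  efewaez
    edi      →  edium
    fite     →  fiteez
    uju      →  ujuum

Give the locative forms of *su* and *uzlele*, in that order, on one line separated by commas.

suum, uzleleez

The suffix is conditioned by the last vowel: -um when the last vowel of the stem is a high vowel (*edi*, *uju*); -ez when the last vowel of the stem is a non-high vowel (*vevegla*, *efewa*, *fite*).
The last vowel of *su* is /u/, which is a high vowel, so the suffix is -um, giving *suum*.
*uzlele* — last vowel /e/ (a non-high vowel) → -ez → *uzleleez*.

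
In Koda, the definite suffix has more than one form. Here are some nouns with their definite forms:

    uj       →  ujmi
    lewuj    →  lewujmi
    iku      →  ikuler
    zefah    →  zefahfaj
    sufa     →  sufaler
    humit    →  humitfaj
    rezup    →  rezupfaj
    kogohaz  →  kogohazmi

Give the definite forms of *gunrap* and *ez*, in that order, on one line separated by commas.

gunrapfaj, ezmi

Looking at the final sound of each stem: -faj when the stem ends in a voiceless consonant (*zefah*, *humit*, *rezup*); -mi when the stem ends in a voiced consonant (*uj*, *lewuj*, *kogohaz*); -ler when the stem ends in a vowel (*iku*, *sufa*).
The final sound of *gunrap* is /p/, which is a voiceless consonant, so the suffix is -faj, giving *gunrapfaj*.
*ez*: final sound = /z/, a voiced consonant → -mi → *ezmi*.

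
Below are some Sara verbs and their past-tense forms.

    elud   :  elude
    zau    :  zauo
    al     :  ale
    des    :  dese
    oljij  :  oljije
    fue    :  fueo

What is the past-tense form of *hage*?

The suffix is conditioned by the final sound: -e when the stem ends in a consonant (*elud*, *al*, *des*, *oljij*); -o when the stem ends in a vowel (*zau*, *fue*).
*hage* — final sound /e/ (a vowel) → -o → *hageo*.

hageo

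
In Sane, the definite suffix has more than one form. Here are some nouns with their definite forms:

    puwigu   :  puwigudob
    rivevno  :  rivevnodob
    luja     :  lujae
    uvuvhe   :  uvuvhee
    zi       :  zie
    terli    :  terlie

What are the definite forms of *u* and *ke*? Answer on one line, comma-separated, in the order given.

The alternation tracks the last vowel of the stem — -dob when the last vowel of the stem is a rounded vowel (*puwigu*, *rivevno*); -e when the last vowel of the stem is an unrounded vowel (*luja*, *uvuvhe*, *zi*, *terli*).
Since the last vowel of *u* is /u/ (a rounded vowel), it takes -dob, giving *udob*.
*ke* — last vowel /e/ (an unrounded vowel) → -e → *kee*.

udob, kee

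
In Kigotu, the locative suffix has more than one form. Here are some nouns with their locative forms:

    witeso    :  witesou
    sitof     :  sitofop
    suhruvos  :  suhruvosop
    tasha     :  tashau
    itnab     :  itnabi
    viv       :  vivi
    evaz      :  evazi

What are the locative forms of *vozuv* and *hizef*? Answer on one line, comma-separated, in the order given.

Looking at the final sound of each stem: -op when the stem ends in a voiceless consonant (*sitof*, *suhruvos*); -i when the stem ends in a voiced consonant (*itnab*, *viv*, *evaz*); -u when the stem ends in a vowel (*witeso*, *tasha*).
*vozuv* — final sound /v/ (a voiced consonant) → -i → *vozuvi*.
The final sound of *hizef* is /f/, which is a voiceless consonant, so the suffix is -op, giving *hizefop*.

vozuvi, hizefop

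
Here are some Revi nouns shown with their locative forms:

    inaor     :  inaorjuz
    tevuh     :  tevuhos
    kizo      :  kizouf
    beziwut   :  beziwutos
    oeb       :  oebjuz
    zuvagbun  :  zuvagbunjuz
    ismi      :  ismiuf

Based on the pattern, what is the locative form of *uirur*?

The alternation tracks the final sound of the stem — -os when the stem ends in a voiceless consonant (*tevuh*, *beziwut*); -juz when the stem ends in a voiced consonant (*inaor*, *oeb*, *zuvagbun*); -uf when the stem ends in a vowel (*kizo*, *ismi*).
*uirur* — final sound /r/ (a voiced consonant) → -juz → *uirurjuz*.

uirurjuz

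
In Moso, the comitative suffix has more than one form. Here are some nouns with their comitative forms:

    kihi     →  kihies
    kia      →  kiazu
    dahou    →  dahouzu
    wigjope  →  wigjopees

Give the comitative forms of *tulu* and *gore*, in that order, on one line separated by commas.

The suffix is conditioned by the last vowel: -es when the last vowel of the stem is a front vowel (*kihi*, *wigjope*); -zu when the last vowel of the stem is a back vowel (*kia*, *dahou*).
The last vowel of *tulu* is /u/, which is a back vowel, so the suffix is -zu, giving *tuluzu*.
Since the last vowel of *gore* is /e/ (a front vowel), it takes -es, giving *gorees*.

tuluzu, gorees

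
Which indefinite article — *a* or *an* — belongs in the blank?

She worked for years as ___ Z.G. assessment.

The indefinite article is chosen by the initial *sound* of the following word, not its spelling.
The initialism *Z.G.* is read letter by letter; the first letter, Z, is pronounced /ziː/, which begins with a consonant sound.
So the article is *a*: She worked for years as a Z.G. assessment.

a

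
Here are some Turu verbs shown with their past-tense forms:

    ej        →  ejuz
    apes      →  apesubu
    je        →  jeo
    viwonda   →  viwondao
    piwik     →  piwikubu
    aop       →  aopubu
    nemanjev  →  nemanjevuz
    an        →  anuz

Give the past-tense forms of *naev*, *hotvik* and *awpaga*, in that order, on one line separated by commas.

The pattern is voicing of the final sound: -ubu when the stem ends in a voiceless consonant (*apes*, *piwik*, *aop*); -uz when the stem ends in a voiced consonant (*ej*, *nemanjev*, *an*); -o when the stem ends in a vowel (*je*, *viwonda*).
*naev* — final sound /v/ (a voiced consonant) → -uz → *naevuz*.
*hotvik* — final sound /k/ (a voiceless consonant) → -ubu → *hotvikubu*.
*awpaga* — final sound /a/ (a vowel) → -o → *awpagao*.

naevuz, hotvikubu, awpagao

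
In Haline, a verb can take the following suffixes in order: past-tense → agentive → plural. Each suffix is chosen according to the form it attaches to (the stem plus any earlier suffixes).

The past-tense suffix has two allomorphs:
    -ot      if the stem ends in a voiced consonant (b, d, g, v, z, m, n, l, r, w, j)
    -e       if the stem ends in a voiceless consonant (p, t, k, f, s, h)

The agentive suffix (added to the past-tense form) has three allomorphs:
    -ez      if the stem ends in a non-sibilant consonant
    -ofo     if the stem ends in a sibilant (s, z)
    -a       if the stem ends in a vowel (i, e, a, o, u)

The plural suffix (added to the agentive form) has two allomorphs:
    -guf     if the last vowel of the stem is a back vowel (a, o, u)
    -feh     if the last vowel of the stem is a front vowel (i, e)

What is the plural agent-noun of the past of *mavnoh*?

*mavnoh* — final consonant /h/ (voiceless) → -e → *mavnohe*.
The past-tense form *mavnohe* — final sound /e/ (a vowel) → -a → *mavnohea*.
Since the last vowel of the agentive form *mavnohea* is /a/ (a back vowel), it takes -guf, giving *mavnoheaguf*.

mavnoheaguf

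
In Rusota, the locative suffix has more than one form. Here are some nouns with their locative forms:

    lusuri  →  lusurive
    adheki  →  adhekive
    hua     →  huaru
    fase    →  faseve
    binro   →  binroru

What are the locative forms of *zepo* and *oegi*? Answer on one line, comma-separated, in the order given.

zeporu, oegive

The alternation tracks the last vowel of the stem — -ve when the last vowel of the stem is a front vowel (*lusuri*, *adheki*, *fase*); -ru when the last vowel of the stem is a back vowel (*hua*, *binro*).
The last vowel of *zepo* is /o/, which is a back vowel, so the suffix is -ru, giving *zeporu*.
The last vowel of *oegi* is /i/, which is a front vowel, so the suffix is -ve, giving *oegive*.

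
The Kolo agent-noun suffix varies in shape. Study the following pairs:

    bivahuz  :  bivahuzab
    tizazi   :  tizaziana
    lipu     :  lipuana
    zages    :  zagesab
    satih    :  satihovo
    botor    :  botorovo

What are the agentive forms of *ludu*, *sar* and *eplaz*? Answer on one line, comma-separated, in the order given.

luduana, sarovo, eplazab

Looking at the final sound of each stem: -ab when the stem ends in a sibilant (*bivahuz*, *zages*); -ovo when the stem ends in a non-sibilant consonant (*satih*, *botor*); -ana when the stem ends in a vowel (*tizazi*, *lipu*).
The final sound of *ludu* is /u/, which is a vowel, so the suffix is -ana, giving *luduana*.
*sar*: final sound = /r/, a non-sibilant consonant → -ovo → *sarovo*.
*eplaz* — final sound /z/ (a sibilant) → -ab → *eplazab*.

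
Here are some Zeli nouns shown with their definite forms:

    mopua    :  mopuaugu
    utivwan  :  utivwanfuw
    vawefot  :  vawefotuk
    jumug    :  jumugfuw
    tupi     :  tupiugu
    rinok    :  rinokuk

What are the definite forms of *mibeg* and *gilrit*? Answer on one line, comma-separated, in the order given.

mibegfuw, gilrituk

The pattern is voicing of the final sound: -uk when the stem ends in a voiceless consonant (*vawefot*, *rinok*); -fuw when the stem ends in a voiced consonant (*utivwan*, *jumug*); -ugu when the stem ends in a vowel (*mopua*, *tupi*).
*mibeg* — final sound /g/ (a voiced consonant) → -fuw → *mibegfuw*.
*gilrit* — final sound /t/ (a voiceless consonant) → -uk → *gilrituk*.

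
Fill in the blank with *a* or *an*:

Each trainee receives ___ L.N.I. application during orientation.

an

The indefinite article is chosen by the initial *sound* of the following word, not its spelling.
The initialism *L.N.I.* is read letter by letter; the first letter, L, is pronounced /ɛl/, which begins with a vowel sound.
So the article is *an*: Each trainee receives an L.N.I. application during orientation.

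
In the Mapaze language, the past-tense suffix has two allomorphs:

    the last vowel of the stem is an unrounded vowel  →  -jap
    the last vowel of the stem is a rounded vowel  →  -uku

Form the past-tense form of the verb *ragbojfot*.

ragbojfotuku

Since the last vowel of *ragbojfot* is /o/ (a rounded vowel), it takes -uku, giving *ragbojfotuku*.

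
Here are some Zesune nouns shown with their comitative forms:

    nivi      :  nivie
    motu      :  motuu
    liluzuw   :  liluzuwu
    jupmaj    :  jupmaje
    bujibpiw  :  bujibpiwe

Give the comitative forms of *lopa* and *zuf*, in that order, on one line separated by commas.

lopae, zufu

The suffix is conditioned by the last vowel: -u when the last vowel of the stem is a rounded vowel (*motu*, *liluzuw*); -e when the last vowel of the stem is an unrounded vowel (*nivi*, *jupmaj*, *bujibpiw*).
*lopa*: last vowel = /a/, an unrounded vowel → -e → *lopae*.
The last vowel of *zuf* is /u/, which is a rounded vowel, so the suffix is -u, giving *zufu*.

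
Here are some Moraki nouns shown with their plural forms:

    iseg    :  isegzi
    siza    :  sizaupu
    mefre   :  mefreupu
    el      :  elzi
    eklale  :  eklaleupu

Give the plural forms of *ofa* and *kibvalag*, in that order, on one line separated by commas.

The alternation tracks the final sound of the stem — -zi when the stem ends in a consonant (*iseg*, *el*); -upu when the stem ends in a vowel (*siza*, *mefre*, *eklale*).
Since the final sound of *ofa* is /a/ (a vowel), it takes -upu, giving *ofaupu*.
The final sound of *kibvalag* is /g/, which is a consonant, so the suffix is -zi, giving *kibvalagzi*.

ofaupu, kibvalagzi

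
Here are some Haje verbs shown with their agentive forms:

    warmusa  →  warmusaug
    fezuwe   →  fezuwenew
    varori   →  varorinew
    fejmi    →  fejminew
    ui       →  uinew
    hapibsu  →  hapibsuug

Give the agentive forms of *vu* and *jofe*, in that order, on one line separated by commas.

The alternation tracks the last vowel of the stem — -new when the last vowel of the stem is a front vowel (*fezuwe*, *varori*, *fejmi*, *ui*); -ug when the last vowel of the stem is a back vowel (*warmusa*, *hapibsu*).
*vu* — last vowel /u/ (a back vowel) → -ug → *vuug*.
*jofe*: last vowel = /e/, a front vowel → -new → *jofenew*.

vuug, jofenew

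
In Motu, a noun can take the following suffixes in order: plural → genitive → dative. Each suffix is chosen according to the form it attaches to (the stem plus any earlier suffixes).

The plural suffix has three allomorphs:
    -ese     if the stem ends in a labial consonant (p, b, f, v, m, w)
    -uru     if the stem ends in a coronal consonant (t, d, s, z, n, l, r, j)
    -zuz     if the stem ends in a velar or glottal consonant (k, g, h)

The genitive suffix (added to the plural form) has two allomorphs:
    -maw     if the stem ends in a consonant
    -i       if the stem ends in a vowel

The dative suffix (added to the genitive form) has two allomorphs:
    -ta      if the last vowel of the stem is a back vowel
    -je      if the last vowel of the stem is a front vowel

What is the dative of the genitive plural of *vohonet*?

*vohonet*: final consonant = /t/, coronal → -uru → *vohoneturu*.
The plural form *vohoneturu* — final sound /u/ (a vowel) → -i → *vohoneturui*.
The last vowel of the genitive form *vohoneturui* is /i/, which is a front vowel, so the dative suffix is -je, giving *vohoneturuije*.

vohoneturuije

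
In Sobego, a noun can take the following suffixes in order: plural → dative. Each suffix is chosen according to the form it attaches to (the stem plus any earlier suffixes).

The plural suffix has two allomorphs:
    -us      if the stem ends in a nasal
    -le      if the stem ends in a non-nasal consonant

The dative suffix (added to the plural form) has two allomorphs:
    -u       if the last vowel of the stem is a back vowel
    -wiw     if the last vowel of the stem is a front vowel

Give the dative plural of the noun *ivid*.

ividlewiw

*ivid*: final consonant = /d/, non-nasal → -le → *ividle*.
Since the last vowel of the plural form *ividle* is /e/ (a front vowel), it takes -wiw, giving *ividlewiw*.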